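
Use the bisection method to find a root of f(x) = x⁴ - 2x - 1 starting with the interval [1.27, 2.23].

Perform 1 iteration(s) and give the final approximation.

f(x) = x⁴ - 2x - 1
Initial interval: [1.27, 2.23]

Iteration 1:
  c_1 = (1.270000 + 2.230000)/2 = 1.750000
  f(c_1) = f(1.750000) = 4.878906
  f(a) × f(c) < 0, new interval: [1.270000, 1.750000]

After 1 iteration(s), the approximation is c_1 = 1.750000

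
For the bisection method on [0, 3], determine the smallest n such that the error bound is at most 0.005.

We need (b-a)/2^n ≤ 0.005
(3 - 0)/2^n ≤ 0.005
3/2^n ≤ 0.005
2^n ≥ 600
n ≥ log₂(600) = 9.23
n ≥ 10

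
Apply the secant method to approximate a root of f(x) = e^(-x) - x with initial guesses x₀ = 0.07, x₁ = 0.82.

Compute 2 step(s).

f(x) = e^(-x) - x
x₀ = 0.07, x₁ = 0.82

Secant formula: x_{n+1} = x_n - f(x_n)(x_n - x_{n-1})/(f(x_n) - f(x_{n-1}))

Iteration 1:
  f(0.070000) = 0.862394
  f(0.820000) = -0.379568
  x_2 = 0.820000 - (-0.379568)×(0.820000 - 0.070000)/(-0.379568 - 0.862394)
       = 0.590785
Iteration 2:
  f(0.820000) = -0.379568
  f(0.590785) = -0.036893
  x_3 = 0.590785 - (-0.036893)×(0.590785 - 0.820000)/(-0.036893 - (-0.379568))
       = 0.566108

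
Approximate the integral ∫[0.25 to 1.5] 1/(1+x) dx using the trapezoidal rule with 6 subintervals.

f(x) = 1/(1+x)
a = 0.25, b = 1.5, n = 6
h = (b - a)/n = 0.208333

Trapezoidal rule: (h/2)[f(x₀) + 2f(x₁) + 2f(x₂) + ... + f(xₙ)]

x_0 = 0.2500, f(x_0) = 0.800000, coefficient = 1
x_1 = 0.4583, f(x_1) = 0.685714, coefficient = 2
x_2 = 0.6667, f(x_2) = 0.600000, coefficient = 2
x_3 = 0.8750, f(x_3) = 0.533333, coefficient = 2
x_4 = 1.0833, f(x_4) = 0.480000, coefficient = 2
x_5 = 1.2917, f(x_5) = 0.436364, coefficient = 2
x_6 = 1.5000, f(x_6) = 0.400000, coefficient = 1

I ≈ (0.208333/2) × 6.670823 = 0.694877
Exact value: 0.693147
Error: 0.001730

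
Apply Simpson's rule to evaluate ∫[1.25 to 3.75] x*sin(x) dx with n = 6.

f(x) = x*sin(x)
a = 1.25, b = 3.75, n = 6
h = (b - a)/n = 0.416667

Simpson's rule: (h/3)[f(x₀) + 4f(x₁) + 2f(x₂) + ... + f(xₙ)]

x_0 = 1.2500, f(x_0) = 1.186231, coefficient = 1
x_1 = 1.6667, f(x_1) = 1.659013, coefficient = 4
x_2 = 2.0833, f(x_2) = 1.815632, coefficient = 2
x_3 = 2.5000, f(x_3) = 1.496180, coefficient = 4
x_4 = 2.9167, f(x_4) = 0.650516, coefficient = 2
x_5 = 3.3333, f(x_5) = -0.635227, coefficient = 4
x_6 = 3.7500, f(x_6) = -2.143355, coefficient = 1

I ≈ (0.416667/3) × 14.055040 = 1.952089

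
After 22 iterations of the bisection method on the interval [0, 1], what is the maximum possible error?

Bisection error bound: |error| ≤ (b-a)/2^n
|error| ≤ (1 - 0)/2^22 = 1/2^22
|error| ≤ 0.0000002384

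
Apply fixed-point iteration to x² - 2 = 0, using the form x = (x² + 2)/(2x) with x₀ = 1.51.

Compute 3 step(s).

Equation: x² - 2 = 0
Fixed-point form: x = (x² + 2)/(2x)
x₀ = 1.51

x_1 = g(1.510000) = 1.417252
x_2 = g(1.417252) = 1.414217
x_3 = g(1.414217) = 1.414214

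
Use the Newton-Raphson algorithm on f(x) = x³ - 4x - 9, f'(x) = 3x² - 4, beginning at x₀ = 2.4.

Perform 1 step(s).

f(x) = x³ - 4x - 9
f'(x) = 3x² - 4
x₀ = 2.4

Newton-Raphson formula: x_{n+1} = x_n - f(x_n)/f'(x_n)

Iteration 1:
  f(2.400000) = -4.776000
  f'(2.400000) = 13.280000
  x_1 = 2.400000 - (-4.776000)/13.280000 = 2.759639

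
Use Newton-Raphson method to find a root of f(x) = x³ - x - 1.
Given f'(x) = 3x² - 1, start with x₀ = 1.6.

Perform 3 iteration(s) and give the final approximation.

f(x) = x³ - x - 1
f'(x) = 3x² - 1
x₀ = 1.6

Newton-Raphson formula: x_{n+1} = x_n - f(x_n)/f'(x_n)

Iteration 1:
  f(1.600000) = 1.496000
  f'(1.600000) = 6.680000
  x_1 = 1.600000 - 1.496000/6.680000 = 1.376048
Iteration 2:
  f(1.376048) = 0.229510
  f'(1.376048) = 4.680524
  x_2 = 1.376048 - 0.229510/4.680524 = 1.327013
Iteration 3:
  f(1.327013) = 0.009808
  f'(1.327013) = 4.282890
  x_3 = 1.327013 - 0.009808/4.282890 = 1.324723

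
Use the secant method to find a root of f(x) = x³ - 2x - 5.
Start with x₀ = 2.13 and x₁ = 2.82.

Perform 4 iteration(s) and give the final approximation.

f(x) = x³ - 2x - 5
x₀ = 2.13, x₁ = 2.82

Secant formula: x_{n+1} = x_n - f(x_n)(x_n - x_{n-1})/(f(x_n) - f(x_{n-1}))

Iteration 1:
  f(2.130000) = 0.403597
  f(2.820000) = 11.785768
  x_2 = 2.820000 - 11.785768×(2.820000 - 2.130000)/(11.785768 - 0.403597)
       = 2.105533
Iteration 2:
  f(2.820000) = 11.785768
  f(2.105533) = 0.123334
  x_3 = 2.105533 - 0.123334×(2.105533 - 2.820000)/(0.123334 - 11.785768)
       = 2.097978
Iteration 3:
  f(2.105533) = 0.123334
  f(2.097978) = 0.038316
  x_4 = 2.097978 - 0.038316×(2.097978 - 2.105533)/(0.038316 - 0.123334)
       = 2.094573
Iteration 4:
  f(2.097978) = 0.038316
  f(2.094573) = 0.000235
  x_5 = 2.094573 - 0.000235×(2.094573 - 2.097978)/(0.000235 - 0.038316)
       = 2.094552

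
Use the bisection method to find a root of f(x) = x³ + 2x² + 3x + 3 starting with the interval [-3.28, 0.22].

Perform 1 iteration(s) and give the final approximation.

f(x) = x³ + 2x² + 3x + 3
Initial interval: [-3.28, 0.22]

Iteration 1:
  c_1 = (-3.280000 + 0.220000)/2 = -1.530000
  f(c_1) = f(-1.530000) = -0.489777
  f(a) × f(c) ≥ 0, new interval: [-1.530000, 0.220000]

After 1 iteration(s), the approximation is c_1 = -1.530000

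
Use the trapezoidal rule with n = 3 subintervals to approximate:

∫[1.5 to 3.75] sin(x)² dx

f(x) = sin(x)²
a = 1.5, b = 3.75, n = 3
h = (b - a)/n = 0.750000

Trapezoidal rule: (h/2)[f(x₀) + 2f(x₁) + 2f(x₂) + ... + f(xₙ)]

x_0 = 1.5000, f(x_0) = 0.994996, coefficient = 1
x_1 = 2.2500, f(x_1) = 0.605398, coefficient = 2
x_2 = 3.0000, f(x_2) = 0.019915, coefficient = 2
x_3 = 3.7500, f(x_3) = 0.326682, coefficient = 1

I ≈ (0.750000/2) × 2.572304 = 0.964614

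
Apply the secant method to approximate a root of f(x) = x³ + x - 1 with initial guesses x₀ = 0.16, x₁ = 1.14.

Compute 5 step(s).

f(x) = x³ + x - 1
x₀ = 0.16, x₁ = 1.14

Secant formula: x_{n+1} = x_n - f(x_n)(x_n - x_{n-1})/(f(x_n) - f(x_{n-1}))

Iteration 1:
  f(0.160000) = -0.835904
  f(1.140000) = 1.621544
  x_2 = 1.140000 - 1.621544×(1.140000 - 0.160000)/(1.621544 - (-0.835904))
       = 0.493348
Iteration 2:
  f(1.140000) = 1.621544
  f(0.493348) = -0.386575
  x_3 = 0.493348 - (-0.386575)×(0.493348 - 1.140000)/(-0.386575 - 1.621544)
       = 0.617832
Iteration 3:
  f(0.493348) = -0.386575
  f(0.617832) = -0.146330
  x_4 = 0.617832 - (-0.146330)×(0.617832 - 0.493348)/(-0.146330 - (-0.386575))
       = 0.693655
Iteration 4:
  f(0.617832) = -0.146330
  f(0.693655) = 0.027411
  x_5 = 0.693655 - 0.027411×(0.693655 - 0.617832)/(0.027411 - (-0.146330))
       = 0.681692
Iteration 5:
  f(0.693655) = 0.027411
  f(0.681692) = -0.001523
  x_6 = 0.681692 - (-0.001523)×(0.681692 - 0.693655)/(-0.001523 - 0.027411)
       = 0.682322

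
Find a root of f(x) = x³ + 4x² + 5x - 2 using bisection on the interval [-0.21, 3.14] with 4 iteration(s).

f(x) = x³ + 4x² + 5x - 2
Initial interval: [-0.21, 3.14]

Iteration 1:
  c_1 = (-0.210000 + 3.140000)/2 = 1.465000
  f(c_1) = f(1.465000) = 17.054120
  f(a) × f(c) < 0, new interval: [-0.210000, 1.465000]
Iteration 2:
  c_2 = (-0.210000 + 1.465000)/2 = 0.627500
  f(c_2) = f(0.627500) = 2.959607
  f(a) × f(c) < 0, new interval: [-0.210000, 0.627500]
Iteration 3:
  c_3 = (-0.210000 + 0.627500)/2 = 0.208750
  f(c_3) = f(0.208750) = -0.772847
  f(a) × f(c) ≥ 0, new interval: [0.208750, 0.627500]
Iteration 4:
  c_4 = (0.208750 + 0.627500)/2 = 0.418125
  f(c_4) = f(0.418125) = 0.863039
  f(a) × f(c) < 0, new interval: [0.208750, 0.418125]

After 4 iteration(s), the approximation is c_4 = 0.418125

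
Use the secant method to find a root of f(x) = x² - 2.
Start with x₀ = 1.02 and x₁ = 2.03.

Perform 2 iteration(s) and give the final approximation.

f(x) = x² - 2
x₀ = 1.02, x₁ = 2.03

Secant formula: x_{n+1} = x_n - f(x_n)(x_n - x_{n-1})/(f(x_n) - f(x_{n-1}))

Iteration 1:
  f(1.020000) = -0.959600
  f(2.030000) = 2.120900
  x_2 = 2.030000 - 2.120900×(2.030000 - 1.020000)/(2.120900 - (-0.959600))
       = 1.334623
Iteration 2:
  f(2.030000) = 2.120900
  f(1.334623) = -0.218782
  x_3 = 1.334623 - (-0.218782)×(1.334623 - 2.030000)/(-0.218782 - 2.120900)
       = 1.399647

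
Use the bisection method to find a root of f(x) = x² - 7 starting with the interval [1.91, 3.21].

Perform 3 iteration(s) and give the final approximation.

f(x) = x² - 7
Initial interval: [1.91, 3.21]

Iteration 1:
  c_1 = (1.910000 + 3.210000)/2 = 2.560000
  f(c_1) = f(2.560000) = -0.446400
  f(a) × f(c) ≥ 0, new interval: [2.560000, 3.210000]
Iteration 2:
  c_2 = (2.560000 + 3.210000)/2 = 2.885000
  f(c_2) = f(2.885000) = 1.323225
  f(a) × f(c) < 0, new interval: [2.560000, 2.885000]
Iteration 3:
  c_3 = (2.560000 + 2.885000)/2 = 2.722500
  f(c_3) = f(2.722500) = 0.412006
  f(a) × f(c) < 0, new interval: [2.560000, 2.722500]

After 3 iteration(s), the approximation is c_3 = 2.722500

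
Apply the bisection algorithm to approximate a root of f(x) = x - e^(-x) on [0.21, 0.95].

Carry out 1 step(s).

f(x) = x - e^(-x)
Initial interval: [0.21, 0.95]

Iteration 1:
  c_1 = (0.210000 + 0.950000)/2 = 0.580000
  f(c_1) = f(0.580000) = 0.020102
  f(a) × f(c) < 0, new interval: [0.210000, 0.580000]

After 1 iteration(s), the approximation is c_1 = 0.580000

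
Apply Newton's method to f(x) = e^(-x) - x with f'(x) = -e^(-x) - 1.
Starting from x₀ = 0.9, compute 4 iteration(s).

f(x) = e^(-x) - x
f'(x) = -e^(-x) - 1
x₀ = 0.9

Newton-Raphson formula: x_{n+1} = x_n - f(x_n)/f'(x_n)

Iteration 1:
  f(0.900000) = -0.493430
  f'(0.900000) = -1.406570
  x_1 = 0.900000 - (-0.493430)/(-1.406570) = 0.549196
Iteration 2:
  f(0.549196) = 0.028218
  f'(0.549196) = -1.577414
  x_2 = 0.549196 - 0.028218/(-1.577414) = 0.567085
Iteration 3:
  f(0.567085) = 0.000092
  f'(0.567085) = -1.567177
  x_3 = 0.567085 - 0.000092/(-1.567177) = 0.567143
Iteration 4:
  f(0.567143) = 0.000000
  f'(0.567143) = -1.567143
  x_4 = 0.567143 - 0.000000/(-1.567143) = 0.567143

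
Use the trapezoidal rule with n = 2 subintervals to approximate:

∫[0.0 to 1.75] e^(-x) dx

f(x) = e^(-x)
a = 0.0, b = 1.75, n = 2
h = (b - a)/n = 0.875000

Trapezoidal rule: (h/2)[f(x₀) + 2f(x₁) + 2f(x₂) + ... + f(xₙ)]

x_0 = 0.0000, f(x_0) = 1.000000, coefficient = 1
x_1 = 0.8750, f(x_1) = 0.416862, coefficient = 2
x_2 = 1.7500, f(x_2) = 0.173774, coefficient = 1

I ≈ (0.875000/2) × 2.007498 = 0.878280
Exact value: 0.826226
Error: 0.052054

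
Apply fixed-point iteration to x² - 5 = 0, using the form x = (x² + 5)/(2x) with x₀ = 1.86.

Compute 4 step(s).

Equation: x² - 5 = 0
Fixed-point form: x = (x² + 5)/(2x)
x₀ = 1.86

x_1 = g(1.860000) = 2.274086
x_2 = g(2.274086) = 2.236386
x_3 = g(2.236386) = 2.236068
x_4 = g(2.236068) = 2.236068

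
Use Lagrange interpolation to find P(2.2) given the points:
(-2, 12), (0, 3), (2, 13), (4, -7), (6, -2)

Lagrange interpolation formula:
P(x) = Σ yᵢ × Lᵢ(x)
where Lᵢ(x) = Π_{j≠i} (x - xⱼ)/(xᵢ - xⱼ)

L_0(2.2) = (2.2 - 0)/(-2 - 0) × (2.2 - 2)/(-2 - 2) × (2.2 - 4)/(-2 - 4) × (2.2 - 6)/(-2 - 6) = 0.007838
L_1(2.2) = (2.2 - (-2))/(0 - (-2)) × (2.2 - 2)/(0 - 2) × (2.2 - 4)/(0 - 4) × (2.2 - 6)/(0 - 6) = -0.059850
L_2(2.2) = (2.2 - (-2))/(2 - (-2)) × (2.2 - 0)/(2 - 0) × (2.2 - 4)/(2 - 4) × (2.2 - 6)/(2 - 6) = 0.987525
L_3(2.2) = (2.2 - (-2))/(4 - (-2)) × (2.2 - 0)/(4 - 0) × (2.2 - 2)/(4 - 2) × (2.2 - 6)/(4 - 6) = 0.073150
L_4(2.2) = (2.2 - (-2))/(6 - (-2)) × (2.2 - 0)/(6 - 0) × (2.2 - 2)/(6 - 2) × (2.2 - 4)/(6 - 4) = -0.008663

P(2.2) = 12×L_0(2.2) + 3×L_1(2.2) + 13×L_2(2.2) + (-7)×L_3(2.2) + (-2)×L_4(2.2)
P(2.2) = 12.257600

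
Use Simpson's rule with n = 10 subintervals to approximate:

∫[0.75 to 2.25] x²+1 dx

f(x) = x²+1
a = 0.75, b = 2.25, n = 10
h = (b - a)/n = 0.150000

Simpson's rule: (h/3)[f(x₀) + 4f(x₁) + 2f(x₂) + ... + f(xₙ)]

x_0 = 0.7500, f(x_0) = 1.562500, coefficient = 1
x_1 = 0.9000, f(x_1) = 1.810000, coefficient = 4
x_2 = 1.0500, f(x_2) = 2.102500, coefficient = 2
x_3 = 1.2000, f(x_3) = 2.440000, coefficient = 4
x_4 = 1.3500, f(x_4) = 2.822500, coefficient = 2
x_5 = 1.5000, f(x_5) = 3.250000, coefficient = 4
x_6 = 1.6500, f(x_6) = 3.722500, coefficient = 2
x_7 = 1.8000, f(x_7) = 4.240000, coefficient = 4
x_8 = 1.9500, f(x_8) = 4.802500, coefficient = 2
x_9 = 2.1000, f(x_9) = 5.410000, coefficient = 4
x_10 = 2.2500, f(x_10) = 6.062500, coefficient = 1

I ≈ (0.150000/3) × 103.125000 = 5.156250
Exact value: 5.156250
Error: 0.000000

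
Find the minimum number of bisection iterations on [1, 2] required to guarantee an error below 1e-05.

We need (b-a)/2^n ≤ 1e-05
(2 - 1)/2^n ≤ 1e-05
1/2^n ≤ 1e-05
2^n ≥ 100000
n ≥ log₂(100000) = 16.61
n ≥ 17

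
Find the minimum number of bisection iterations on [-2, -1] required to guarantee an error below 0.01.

We need (b-a)/2^n ≤ 0.01
(-1 - (-2))/2^n ≤ 0.01
1/2^n ≤ 0.01
2^n ≥ 100
n ≥ log₂(100) = 6.64
n ≥ 7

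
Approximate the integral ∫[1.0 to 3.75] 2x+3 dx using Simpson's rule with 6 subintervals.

f(x) = 2x+3
a = 1.0, b = 3.75, n = 6
h = (b - a)/n = 0.458333

Simpson's rule: (h/3)[f(x₀) + 4f(x₁) + 2f(x₂) + ... + f(xₙ)]

x_0 = 1.0000, f(x_0) = 5.000000, coefficient = 1
x_1 = 1.4583, f(x_1) = 5.916667, coefficient = 4
x_2 = 1.9167, f(x_2) = 6.833333, coefficient = 2
x_3 = 2.3750, f(x_3) = 7.750000, coefficient = 4
x_4 = 2.8333, f(x_4) = 8.666667, coefficient = 2
x_5 = 3.2917, f(x_5) = 9.583333, coefficient = 4
x_6 = 3.7500, f(x_6) = 10.500000, coefficient = 1

I ≈ (0.458333/3) × 139.500000 = 21.312500
Exact value: 21.312500
Error: 0.000000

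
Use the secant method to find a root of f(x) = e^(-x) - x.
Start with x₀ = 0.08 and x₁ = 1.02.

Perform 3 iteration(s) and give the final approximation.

f(x) = e^(-x) - x
x₀ = 0.08, x₁ = 1.02

Secant formula: x_{n+1} = x_n - f(x_n)(x_n - x_{n-1})/(f(x_n) - f(x_{n-1}))

Iteration 1:
  f(0.080000) = 0.843116
  f(1.020000) = -0.659405
  x_2 = 1.020000 - (-0.659405)×(1.020000 - 0.080000)/(-0.659405 - 0.843116)
       = 0.607466
Iteration 2:
  f(1.020000) = -0.659405
  f(0.607466) = -0.062737
  x_3 = 0.607466 - (-0.062737)×(0.607466 - 1.020000)/(-0.062737 - (-0.659405))
       = 0.564090
Iteration 3:
  f(0.607466) = -0.062737
  f(0.564090) = 0.004787
  x_4 = 0.564090 - 0.004787×(0.564090 - 0.607466)/(0.004787 - (-0.062737))
       = 0.567165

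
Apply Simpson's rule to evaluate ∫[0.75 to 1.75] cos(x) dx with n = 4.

f(x) = cos(x)
a = 0.75, b = 1.75, n = 4
h = (b - a)/n = 0.250000

Simpson's rule: (h/3)[f(x₀) + 4f(x₁) + 2f(x₂) + ... + f(xₙ)]

x_0 = 0.7500, f(x_0) = 0.731689, coefficient = 1
x_1 = 1.0000, f(x_1) = 0.540302, coefficient = 4
x_2 = 1.2500, f(x_2) = 0.315322, coefficient = 2
x_3 = 1.5000, f(x_3) = 0.070737, coefficient = 4
x_4 = 1.7500, f(x_4) = -0.178246, coefficient = 1

I ≈ (0.250000/3) × 3.628246 = 0.302354
Exact value: 0.302347
Error: 0.000007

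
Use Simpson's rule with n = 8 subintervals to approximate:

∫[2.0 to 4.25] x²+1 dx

f(x) = x²+1
a = 2.0, b = 4.25, n = 8
h = (b - a)/n = 0.281250

Simpson's rule: (h/3)[f(x₀) + 4f(x₁) + 2f(x₂) + ... + f(xₙ)]

x_0 = 2.0000, f(x_0) = 5.000000, coefficient = 1
x_1 = 2.2812, f(x_1) = 6.204102, coefficient = 4
x_2 = 2.5625, f(x_2) = 7.566406, coefficient = 2
x_3 = 2.8438, f(x_3) = 9.086914, coefficient = 4
x_4 = 3.1250, f(x_4) = 10.765625, coefficient = 2
x_5 = 3.4062, f(x_5) = 12.602539, coefficient = 4
x_6 = 3.6875, f(x_6) = 14.597656, coefficient = 2
x_7 = 3.9688, f(x_7) = 16.750977, coefficient = 4
x_8 = 4.2500, f(x_8) = 19.062500, coefficient = 1

I ≈ (0.281250/3) × 268.500000 = 25.171875
Exact value: 25.171875
Error: 0.000000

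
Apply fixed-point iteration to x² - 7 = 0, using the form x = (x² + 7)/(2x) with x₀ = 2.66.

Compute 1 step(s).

Equation: x² - 7 = 0
Fixed-point form: x = (x² + 7)/(2x)
x₀ = 2.66

x_1 = g(2.660000) = 2.645789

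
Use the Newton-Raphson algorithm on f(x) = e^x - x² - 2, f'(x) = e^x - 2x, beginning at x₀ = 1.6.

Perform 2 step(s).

f(x) = e^x - x² - 2
f'(x) = e^x - 2x
x₀ = 1.6

Newton-Raphson formula: x_{n+1} = x_n - f(x_n)/f'(x_n)

Iteration 1:
  f(1.600000) = 0.393032
  f'(1.600000) = 1.753032
  x_1 = 1.600000 - 0.393032/1.753032 = 1.375799
Iteration 2:
  f(1.375799) = 0.065415
  f'(1.375799) = 1.206639
  x_2 = 1.375799 - 0.065415/1.206639 = 1.321586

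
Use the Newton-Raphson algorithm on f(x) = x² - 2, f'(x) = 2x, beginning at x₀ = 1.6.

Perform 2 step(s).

f(x) = x² - 2
f'(x) = 2x
x₀ = 1.6

Newton-Raphson formula: x_{n+1} = x_n - f(x_n)/f'(x_n)

Iteration 1:
  f(1.600000) = 0.560000
  f'(1.600000) = 3.200000
  x_1 = 1.600000 - 0.560000/3.200000 = 1.425000
Iteration 2:
  f(1.425000) = 0.030625
  f'(1.425000) = 2.850000
  x_2 = 1.425000 - 0.030625/2.850000 = 1.414254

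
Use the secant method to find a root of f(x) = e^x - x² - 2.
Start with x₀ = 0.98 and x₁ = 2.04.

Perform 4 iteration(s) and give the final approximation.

f(x) = e^x - x² - 2
x₀ = 0.98, x₁ = 2.04

Secant formula: x_{n+1} = x_n - f(x_n)(x_n - x_{n-1})/(f(x_n) - f(x_{n-1}))

Iteration 1:
  f(0.980000) = -0.295944
  f(2.040000) = 1.529009
  x_2 = 2.040000 - 1.529009×(2.040000 - 0.980000)/(1.529009 - (-0.295944))
       = 1.151895
Iteration 2:
  f(2.040000) = 1.529009
  f(1.151895) = -0.162679
  x_3 = 1.151895 - (-0.162679)×(1.151895 - 2.040000)/(-0.162679 - 1.529009)
       = 1.237298
Iteration 3:
  f(1.151895) = -0.162679
  f(1.237298) = -0.084617
  x_4 = 1.237298 - (-0.084617)×(1.237298 - 1.151895)/(-0.084617 - (-0.162679))
       = 1.329873
Iteration 4:
  f(1.237298) = -0.084617
  f(1.329873) = 0.012002
  x_5 = 1.329873 - 0.012002×(1.329873 - 1.237298)/(0.012002 - (-0.084617))
       = 1.318374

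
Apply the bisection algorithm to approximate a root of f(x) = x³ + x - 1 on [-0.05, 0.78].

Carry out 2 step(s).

f(x) = x³ + x - 1
Initial interval: [-0.05, 0.78]

Iteration 1:
  c_1 = (-0.050000 + 0.780000)/2 = 0.365000
  f(c_1) = f(0.365000) = -0.586373
  f(a) × f(c) ≥ 0, new interval: [0.365000, 0.780000]
Iteration 2:
  c_2 = (0.365000 + 0.780000)/2 = 0.572500
  f(c_2) = f(0.572500) = -0.239860
  f(a) × f(c) ≥ 0, new interval: [0.572500, 0.780000]

After 2 iteration(s), the approximation is c_2 = 0.572500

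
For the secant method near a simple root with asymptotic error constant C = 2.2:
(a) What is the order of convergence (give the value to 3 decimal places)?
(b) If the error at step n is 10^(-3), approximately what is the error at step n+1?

(a) Secant method has superlinear convergence with order φ = (1+√5)/2 ≈ 1.618.
    This means |e_{n+1}| ≈ C|e_n|^1.618.

(b) With |e_n| = 10^(-3) and C = 2.2:
    |e_{n+1}| ≈ 2.2 × (10^(-3))^1.618 = 2.2 × 10^(-4.85)

(a) ≈ 1.618 (golden ratio); (b) |e_{n+1}| ≈ 3.078e-05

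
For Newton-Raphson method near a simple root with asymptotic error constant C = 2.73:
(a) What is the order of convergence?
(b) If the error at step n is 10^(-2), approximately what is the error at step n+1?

(a) Newton-Raphson has quadratic (order 2) convergence near simple roots.
    This means |e_{n+1}| ≈ C|e_n|².

(b) With |e_n| = 10^(-2) and C = 2.73:
    |e_{n+1}| ≈ 2.73 × (10^(-2))² = 2.73 × 10^(-4)

(a) 2 (quadratic); (b) |e_{n+1}| ≈ 2.730e-04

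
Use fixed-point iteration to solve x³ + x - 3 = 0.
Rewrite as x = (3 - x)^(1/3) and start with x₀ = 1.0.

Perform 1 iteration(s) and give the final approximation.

Equation: x³ + x - 3 = 0
Fixed-point form: x = (3 - x)^(1/3)
x₀ = 1.0

x_1 = g(1.000000) = 1.259921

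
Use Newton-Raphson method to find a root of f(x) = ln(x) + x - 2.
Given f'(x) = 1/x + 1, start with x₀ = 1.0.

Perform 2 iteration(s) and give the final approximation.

f(x) = ln(x) + x - 2
f'(x) = 1/x + 1
x₀ = 1.0

Newton-Raphson formula: x_{n+1} = x_n - f(x_n)/f'(x_n)

Iteration 1:
  f(1.000000) = -1.000000
  f'(1.000000) = 2.000000
  x_1 = 1.000000 - (-1.000000)/2.000000 = 1.500000
Iteration 2:
  f(1.500000) = -0.094535
  f'(1.500000) = 1.666667
  x_2 = 1.500000 - (-0.094535)/1.666667 = 1.556721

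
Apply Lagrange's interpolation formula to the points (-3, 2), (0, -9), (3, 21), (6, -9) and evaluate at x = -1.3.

Lagrange interpolation formula:
P(x) = Σ yᵢ × Lᵢ(x)
where Lᵢ(x) = Π_{j≠i} (x - xⱼ)/(xᵢ - xⱼ)

L_0(-1.3) = (-1.3 - 0)/(-3 - 0) × (-1.3 - 3)/(-3 - 3) × (-1.3 - 6)/(-3 - 6) = 0.251895
L_1(-1.3) = (-1.3 - (-3))/(0 - (-3)) × (-1.3 - 3)/(0 - 3) × (-1.3 - 6)/(0 - 6) = 0.988204
L_2(-1.3) = (-1.3 - (-3))/(3 - (-3)) × (-1.3 - 0)/(3 - 0) × (-1.3 - 6)/(3 - 6) = -0.298759
L_3(-1.3) = (-1.3 - (-3))/(6 - (-3)) × (-1.3 - 0)/(6 - 0) × (-1.3 - 3)/(6 - 3) = 0.058660

P(-1.3) = 2×L_0(-1.3) + (-9)×L_1(-1.3) + 21×L_2(-1.3) + (-9)×L_3(-1.3)
P(-1.3) = -15.191932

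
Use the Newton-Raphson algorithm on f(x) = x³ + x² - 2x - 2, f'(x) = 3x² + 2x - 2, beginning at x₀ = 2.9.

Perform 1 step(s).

f(x) = x³ + x² - 2x - 2
f'(x) = 3x² + 2x - 2
x₀ = 2.9

Newton-Raphson formula: x_{n+1} = x_n - f(x_n)/f'(x_n)

Iteration 1:
  f(2.900000) = 24.999000
  f'(2.900000) = 29.030000
  x_1 = 2.900000 - 24.999000/29.030000 = 2.038856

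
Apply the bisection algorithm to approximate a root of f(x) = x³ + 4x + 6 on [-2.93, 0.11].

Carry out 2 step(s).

f(x) = x³ + 4x + 6
Initial interval: [-2.93, 0.11]

Iteration 1:
  c_1 = (-2.930000 + 0.110000)/2 = -1.410000
  f(c_1) = f(-1.410000) = -2.443221
  f(a) × f(c) ≥ 0, new interval: [-1.410000, 0.110000]
Iteration 2:
  c_2 = (-1.410000 + 0.110000)/2 = -0.650000
  f(c_2) = f(-0.650000) = 3.125375
  f(a) × f(c) < 0, new interval: [-1.410000, -0.650000]

After 2 iteration(s), the approximation is c_2 = -0.650000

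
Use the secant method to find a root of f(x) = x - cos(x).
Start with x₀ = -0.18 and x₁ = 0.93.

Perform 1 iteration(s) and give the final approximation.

f(x) = x - cos(x)
x₀ = -0.18, x₁ = 0.93

Secant formula: x_{n+1} = x_n - f(x_n)(x_n - x_{n-1})/(f(x_n) - f(x_{n-1}))

Iteration 1:
  f(-0.180000) = -1.163844
  f(0.930000) = 0.332166
  x_2 = 0.930000 - 0.332166×(0.930000 - (-0.180000))/(0.332166 - (-1.163844))
       = 0.683542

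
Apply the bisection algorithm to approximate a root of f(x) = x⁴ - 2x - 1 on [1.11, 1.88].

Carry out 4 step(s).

f(x) = x⁴ - 2x - 1
Initial interval: [1.11, 1.88]

Iteration 1:
  c_1 = (1.110000 + 1.880000)/2 = 1.495000
  f(c_1) = f(1.495000) = 1.005337
  f(a) × f(c) < 0, new interval: [1.110000, 1.495000]
Iteration 2:
  c_2 = (1.110000 + 1.495000)/2 = 1.302500
  f(c_2) = f(1.302500) = -0.726867
  f(a) × f(c) ≥ 0, new interval: [1.302500, 1.495000]
Iteration 3:
  c_3 = (1.302500 + 1.495000)/2 = 1.398750
  f(c_3) = f(1.398750) = 0.030398
  f(a) × f(c) < 0, new interval: [1.302500, 1.398750]
Iteration 4:
  c_4 = (1.302500 + 1.398750)/2 = 1.350625
  f(c_4) = f(1.350625) = -0.373589
  f(a) × f(c) ≥ 0, new interval: [1.350625, 1.398750]

After 4 iteration(s), the approximation is c_4 = 1.350625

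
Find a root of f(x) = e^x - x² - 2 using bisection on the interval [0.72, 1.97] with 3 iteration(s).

f(x) = e^x - x² - 2
Initial interval: [0.72, 1.97]

Iteration 1:
  c_1 = (0.720000 + 1.970000)/2 = 1.345000
  f(c_1) = f(1.345000) = 0.029162
  f(a) × f(c) < 0, new interval: [0.720000, 1.345000]
Iteration 2:
  c_2 = (0.720000 + 1.345000)/2 = 1.032500
  f(c_2) = f(1.032500) = -0.257979
  f(a) × f(c) ≥ 0, new interval: [1.032500, 1.345000]
Iteration 3:
  c_3 = (1.032500 + 1.345000)/2 = 1.188750
  f(c_3) = f(1.188750) = -0.130152
  f(a) × f(c) ≥ 0, new interval: [1.188750, 1.345000]

After 3 iteration(s), the approximation is c_3 = 1.188750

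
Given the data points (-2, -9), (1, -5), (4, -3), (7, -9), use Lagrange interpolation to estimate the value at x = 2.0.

Lagrange interpolation formula:
P(x) = Σ yᵢ × Lᵢ(x)
where Lᵢ(x) = Π_{j≠i} (x - xⱼ)/(xᵢ - xⱼ)

L_0(2.0) = (2.0 - 1)/(-2 - 1) × (2.0 - 4)/(-2 - 4) × (2.0 - 7)/(-2 - 7) = -0.061728
L_1(2.0) = (2.0 - (-2))/(1 - (-2)) × (2.0 - 4)/(1 - 4) × (2.0 - 7)/(1 - 7) = 0.740741
L_2(2.0) = (2.0 - (-2))/(4 - (-2)) × (2.0 - 1)/(4 - 1) × (2.0 - 7)/(4 - 7) = 0.370370
L_3(2.0) = (2.0 - (-2))/(7 - (-2)) × (2.0 - 1)/(7 - 1) × (2.0 - 4)/(7 - 4) = -0.049383

P(2.0) = (-9)×L_0(2.0) + (-5)×L_1(2.0) + (-3)×L_2(2.0) + (-9)×L_3(2.0)
P(2.0) = -3.814815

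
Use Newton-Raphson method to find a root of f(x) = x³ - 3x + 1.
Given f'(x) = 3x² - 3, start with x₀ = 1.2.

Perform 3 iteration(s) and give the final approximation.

f(x) = x³ - 3x + 1
f'(x) = 3x² - 3
x₀ = 1.2

Newton-Raphson formula: x_{n+1} = x_n - f(x_n)/f'(x_n)

Iteration 1:
  f(1.200000) = -0.872000
  f'(1.200000) = 1.320000
  x_1 = 1.200000 - (-0.872000)/1.320000 = 1.860606
Iteration 2:
  f(1.860606) = 1.859330
  f'(1.860606) = 7.385565
  x_2 = 1.860606 - 1.859330/7.385565 = 1.608854
Iteration 3:
  f(1.608854) = 0.337814
  f'(1.608854) = 4.765235
  x_3 = 1.608854 - 0.337814/4.765235 = 1.537963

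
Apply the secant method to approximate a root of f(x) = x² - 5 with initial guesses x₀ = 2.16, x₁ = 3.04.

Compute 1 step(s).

f(x) = x² - 5
x₀ = 2.16, x₁ = 3.04

Secant formula: x_{n+1} = x_n - f(x_n)(x_n - x_{n-1})/(f(x_n) - f(x_{n-1}))

Iteration 1:
  f(2.160000) = -0.334400
  f(3.040000) = 4.241600
  x_2 = 3.040000 - 4.241600×(3.040000 - 2.160000)/(4.241600 - (-0.334400))
       = 2.224308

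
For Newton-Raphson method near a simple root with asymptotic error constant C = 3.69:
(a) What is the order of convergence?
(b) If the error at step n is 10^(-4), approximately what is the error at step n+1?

(a) Newton-Raphson has quadratic (order 2) convergence near simple roots.
    This means |e_{n+1}| ≈ C|e_n|².

(b) With |e_n| = 10^(-4) and C = 3.69:
    |e_{n+1}| ≈ 3.69 × (10^(-4))² = 3.69 × 10^(-8)

(a) 2 (quadratic); (b) |e_{n+1}| ≈ 3.690e-08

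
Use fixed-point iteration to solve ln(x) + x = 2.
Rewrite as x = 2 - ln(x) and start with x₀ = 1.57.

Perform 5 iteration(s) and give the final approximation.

Equation: ln(x) + x = 2
Fixed-point form: x = 2 - ln(x)
x₀ = 1.57

x_1 = g(1.570000) = 1.548924
x_2 = g(1.548924) = 1.562439
x_3 = g(1.562439) = 1.553752
x_4 = g(1.553752) = 1.559327
x_5 = g(1.559327) = 1.555745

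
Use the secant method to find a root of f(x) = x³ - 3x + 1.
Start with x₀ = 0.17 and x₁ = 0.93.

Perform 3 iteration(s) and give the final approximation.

f(x) = x³ - 3x + 1
x₀ = 0.17, x₁ = 0.93

Secant formula: x_{n+1} = x_n - f(x_n)(x_n - x_{n-1})/(f(x_n) - f(x_{n-1}))

Iteration 1:
  f(0.170000) = 0.494913
  f(0.930000) = -0.985643
  x_2 = 0.930000 - (-0.985643)×(0.930000 - 0.170000)/(-0.985643 - 0.494913)
       = 0.424049
Iteration 2:
  f(0.930000) = -0.985643
  f(0.424049) = -0.195896
  x_3 = 0.424049 - (-0.195896)×(0.424049 - 0.930000)/(-0.195896 - (-0.985643))
       = 0.298549
Iteration 3:
  f(0.424049) = -0.195896
  f(0.298549) = 0.130964
  x_4 = 0.298549 - 0.130964×(0.298549 - 0.424049)/(0.130964 - (-0.195896))
       = 0.348833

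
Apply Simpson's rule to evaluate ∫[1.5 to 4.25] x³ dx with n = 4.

f(x) = x³
a = 1.5, b = 4.25, n = 4
h = (b - a)/n = 0.687500

Simpson's rule: (h/3)[f(x₀) + 4f(x₁) + 2f(x₂) + ... + f(xₙ)]

x_0 = 1.5000, f(x_0) = 3.375000, coefficient = 1
x_1 = 2.1875, f(x_1) = 10.467529, coefficient = 4
x_2 = 2.8750, f(x_2) = 23.763672, coefficient = 2
x_3 = 3.5625, f(x_3) = 45.213135, coefficient = 4
x_4 = 4.2500, f(x_4) = 76.765625, coefficient = 1

I ≈ (0.687500/3) × 350.390625 = 80.297852
Exact value: 80.297852
Error: 0.000000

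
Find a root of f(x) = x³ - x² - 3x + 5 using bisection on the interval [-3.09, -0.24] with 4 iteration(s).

f(x) = x³ - x² - 3x + 5
Initial interval: [-3.09, -0.24]

Iteration 1:
  c_1 = (-3.090000 + (-0.240000))/2 = -1.665000
  f(c_1) = f(-1.665000) = 2.607020
  f(a) × f(c) < 0, new interval: [-3.090000, -1.665000]
Iteration 2:
  c_2 = (-3.090000 + (-1.665000))/2 = -2.377500
  f(c_2) = f(-2.377500) = -6.958840
  f(a) × f(c) ≥ 0, new interval: [-2.377500, -1.665000]
Iteration 3:
  c_3 = (-2.377500 + (-1.665000))/2 = -2.021250
  f(c_3) = f(-2.021250) = -1.279421
  f(a) × f(c) ≥ 0, new interval: [-2.021250, -1.665000]
Iteration 4:
  c_4 = (-2.021250 + (-1.665000))/2 = -1.843125
  f(c_4) = f(-1.843125) = 0.870967
  f(a) × f(c) < 0, new interval: [-2.021250, -1.843125]

After 4 iteration(s), the approximation is c_4 = -1.843125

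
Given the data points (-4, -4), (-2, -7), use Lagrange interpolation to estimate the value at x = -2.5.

Lagrange interpolation formula:
P(x) = Σ yᵢ × Lᵢ(x)
where Lᵢ(x) = Π_{j≠i} (x - xⱼ)/(xᵢ - xⱼ)

L_0(-2.5) = (-2.5 - (-2))/(-4 - (-2)) = 0.250000
L_1(-2.5) = (-2.5 - (-4))/(-2 - (-4)) = 0.750000

P(-2.5) = (-4)×L_0(-2.5) + (-7)×L_1(-2.5)
P(-2.5) = -6.250000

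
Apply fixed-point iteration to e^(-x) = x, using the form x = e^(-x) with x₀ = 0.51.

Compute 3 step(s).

Equation: e^(-x) = x
Fixed-point form: x = e^(-x)
x₀ = 0.51

x_1 = g(0.510000) = 0.600496
x_2 = g(0.600496) = 0.548540
x_3 = g(0.548540) = 0.577793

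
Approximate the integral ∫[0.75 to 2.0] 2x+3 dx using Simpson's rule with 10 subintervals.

f(x) = 2x+3
a = 0.75, b = 2.0, n = 10
h = (b - a)/n = 0.125000

Simpson's rule: (h/3)[f(x₀) + 4f(x₁) + 2f(x₂) + ... + f(xₙ)]

x_0 = 0.7500, f(x_0) = 4.500000, coefficient = 1
x_1 = 0.8750, f(x_1) = 4.750000, coefficient = 4
x_2 = 1.0000, f(x_2) = 5.000000, coefficient = 2
x_3 = 1.1250, f(x_3) = 5.250000, coefficient = 4
x_4 = 1.2500, f(x_4) = 5.500000, coefficient = 2
x_5 = 1.3750, f(x_5) = 5.750000, coefficient = 4
x_6 = 1.5000, f(x_6) = 6.000000, coefficient = 2
x_7 = 1.6250, f(x_7) = 6.250000, coefficient = 4
x_8 = 1.7500, f(x_8) = 6.500000, coefficient = 2
x_9 = 1.8750, f(x_9) = 6.750000, coefficient = 4
x_10 = 2.0000, f(x_10) = 7.000000, coefficient = 1

I ≈ (0.125000/3) × 172.500000 = 7.187500
Exact value: 7.187500
Error: 0.000000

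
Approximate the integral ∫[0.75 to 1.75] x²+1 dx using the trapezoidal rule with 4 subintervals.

f(x) = x²+1
a = 0.75, b = 1.75, n = 4
h = (b - a)/n = 0.250000

Trapezoidal rule: (h/2)[f(x₀) + 2f(x₁) + 2f(x₂) + ... + f(xₙ)]

x_0 = 0.7500, f(x_0) = 1.562500, coefficient = 1
x_1 = 1.0000, f(x_1) = 2.000000, coefficient = 2
x_2 = 1.2500, f(x_2) = 2.562500, coefficient = 2
x_3 = 1.5000, f(x_3) = 3.250000, coefficient = 2
x_4 = 1.7500, f(x_4) = 4.062500, coefficient = 1

I ≈ (0.250000/2) × 21.250000 = 2.656250
Exact value: 2.645833
Error: 0.010417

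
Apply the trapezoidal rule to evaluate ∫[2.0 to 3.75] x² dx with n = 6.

f(x) = x²
a = 2.0, b = 3.75, n = 6
h = (b - a)/n = 0.291667

Trapezoidal rule: (h/2)[f(x₀) + 2f(x₁) + 2f(x₂) + ... + f(xₙ)]

x_0 = 2.0000, f(x_0) = 4.000000, coefficient = 1
x_1 = 2.2917, f(x_1) = 5.251736, coefficient = 2
x_2 = 2.5833, f(x_2) = 6.673611, coefficient = 2
x_3 = 2.8750, f(x_3) = 8.265625, coefficient = 2
x_4 = 3.1667, f(x_4) = 10.027778, coefficient = 2
x_5 = 3.4583, f(x_5) = 11.960069, coefficient = 2
x_6 = 3.7500, f(x_6) = 14.062500, coefficient = 1

I ≈ (0.291667/2) × 102.420139 = 14.936270
Exact value: 14.911458
Error: 0.024812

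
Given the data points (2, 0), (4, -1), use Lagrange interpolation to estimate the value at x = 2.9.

Lagrange interpolation formula:
P(x) = Σ yᵢ × Lᵢ(x)
where Lᵢ(x) = Π_{j≠i} (x - xⱼ)/(xᵢ - xⱼ)

L_0(2.9) = (2.9 - 4)/(2 - 4) = 0.550000
L_1(2.9) = (2.9 - 2)/(4 - 2) = 0.450000

P(2.9) = 0×L_0(2.9) + (-1)×L_1(2.9)
P(2.9) = -0.450000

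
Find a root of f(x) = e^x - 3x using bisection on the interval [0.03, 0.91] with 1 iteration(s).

f(x) = e^x - 3x
Initial interval: [0.03, 0.91]

Iteration 1:
  c_1 = (0.030000 + 0.910000)/2 = 0.470000
  f(c_1) = f(0.470000) = 0.189994
  f(a) × f(c) ≥ 0, new interval: [0.470000, 0.910000]

After 1 iteration(s), the approximation is c_1 = 0.470000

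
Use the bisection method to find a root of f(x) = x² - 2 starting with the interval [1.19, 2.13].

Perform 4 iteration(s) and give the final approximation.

f(x) = x² - 2
Initial interval: [1.19, 2.13]

Iteration 1:
  c_1 = (1.190000 + 2.130000)/2 = 1.660000
  f(c_1) = f(1.660000) = 0.755600
  f(a) × f(c) < 0, new interval: [1.190000, 1.660000]
Iteration 2:
  c_2 = (1.190000 + 1.660000)/2 = 1.425000
  f(c_2) = f(1.425000) = 0.030625
  f(a) × f(c) < 0, new interval: [1.190000, 1.425000]
Iteration 3:
  c_3 = (1.190000 + 1.425000)/2 = 1.307500
  f(c_3) = f(1.307500) = -0.290444
  f(a) × f(c) ≥ 0, new interval: [1.307500, 1.425000]
Iteration 4:
  c_4 = (1.307500 + 1.425000)/2 = 1.366250
  f(c_4) = f(1.366250) = -0.133361
  f(a) × f(c) ≥ 0, new interval: [1.366250, 1.425000]

After 4 iteration(s), the approximation is c_4 = 1.366250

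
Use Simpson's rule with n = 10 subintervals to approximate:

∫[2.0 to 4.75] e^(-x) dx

f(x) = e^(-x)
a = 2.0, b = 4.75, n = 10
h = (b - a)/n = 0.275000

Simpson's rule: (h/3)[f(x₀) + 4f(x₁) + 2f(x₂) + ... + f(xₙ)]

x_0 = 2.0000, f(x_0) = 0.135335, coefficient = 1
x_1 = 2.2750, f(x_1) = 0.102797, coefficient = 4
x_2 = 2.5500, f(x_2) = 0.078082, coefficient = 2
x_3 = 2.8250, f(x_3) = 0.059309, coefficient = 4
x_4 = 3.1000, f(x_4) = 0.045049, coefficient = 2
x_5 = 3.3750, f(x_5) = 0.034218, coefficient = 4
x_6 = 3.6500, f(x_6) = 0.025991, coefficient = 2
x_7 = 3.9250, f(x_7) = 0.019742, coefficient = 4
x_8 = 4.2000, f(x_8) = 0.014996, coefficient = 2
x_9 = 4.4750, f(x_9) = 0.011390, coefficient = 4
x_10 = 4.7500, f(x_10) = 0.008652, coefficient = 1

I ≈ (0.275000/3) × 1.382046 = 0.126688
Exact value: 0.126684
Error: 0.000004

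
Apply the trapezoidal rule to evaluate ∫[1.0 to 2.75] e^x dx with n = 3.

f(x) = e^x
a = 1.0, b = 2.75, n = 3
h = (b - a)/n = 0.583333

Trapezoidal rule: (h/2)[f(x₀) + 2f(x₁) + 2f(x₂) + ... + f(xₙ)]

x_0 = 1.0000, f(x_0) = 2.718282, coefficient = 1
x_1 = 1.5833, f(x_1) = 4.871166, coefficient = 2
x_2 = 2.1667, f(x_2) = 8.729138, coefficient = 2
x_3 = 2.7500, f(x_3) = 15.642632, coefficient = 1

I ≈ (0.583333/2) × 45.561522 = 13.288777
Exact value: 12.924350
Error: 0.364427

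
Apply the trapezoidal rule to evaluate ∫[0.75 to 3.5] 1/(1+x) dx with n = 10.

f(x) = 1/(1+x)
a = 0.75, b = 3.5, n = 10
h = (b - a)/n = 0.275000

Trapezoidal rule: (h/2)[f(x₀) + 2f(x₁) + 2f(x₂) + ... + f(xₙ)]

x_0 = 0.7500, f(x_0) = 0.571429, coefficient = 1
x_1 = 1.0250, f(x_1) = 0.493827, coefficient = 2
x_2 = 1.3000, f(x_2) = 0.434783, coefficient = 2
x_3 = 1.5750, f(x_3) = 0.388350, coefficient = 2
x_4 = 1.8500, f(x_4) = 0.350877, coefficient = 2
x_5 = 2.1250, f(x_5) = 0.320000, coefficient = 2
x_6 = 2.4000, f(x_6) = 0.294118, coefficient = 2
x_7 = 2.6750, f(x_7) = 0.272109, coefficient = 2
x_8 = 2.9500, f(x_8) = 0.253165, coefficient = 2
x_9 = 3.2250, f(x_9) = 0.236686, coefficient = 2
x_10 = 3.5000, f(x_10) = 0.222222, coefficient = 1

I ≈ (0.275000/2) × 6.881479 = 0.946203
Exact value: 0.944462
Error: 0.001742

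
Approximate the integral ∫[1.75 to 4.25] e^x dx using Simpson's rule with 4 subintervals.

f(x) = e^x
a = 1.75, b = 4.25, n = 4
h = (b - a)/n = 0.625000

Simpson's rule: (h/3)[f(x₀) + 4f(x₁) + 2f(x₂) + ... + f(xₙ)]

x_0 = 1.7500, f(x_0) = 5.754603, coefficient = 1
x_1 = 2.3750, f(x_1) = 10.751013, coefficient = 4
x_2 = 3.0000, f(x_2) = 20.085537, coefficient = 2
x_3 = 3.6250, f(x_3) = 37.524723, coefficient = 4
x_4 = 4.2500, f(x_4) = 70.105412, coefficient = 1

I ≈ (0.625000/3) × 309.134034 = 64.402924
Exact value: 64.350810
Error: 0.052114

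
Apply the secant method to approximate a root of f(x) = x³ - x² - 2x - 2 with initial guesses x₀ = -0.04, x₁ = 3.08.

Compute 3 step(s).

f(x) = x³ - x² - 2x - 2
x₀ = -0.04, x₁ = 3.08

Secant formula: x_{n+1} = x_n - f(x_n)(x_n - x_{n-1})/(f(x_n) - f(x_{n-1}))

Iteration 1:
  f(-0.040000) = -1.921664
  f(3.080000) = 11.571712
  x_2 = 3.080000 - 11.571712×(3.080000 - (-0.040000))/(11.571712 - (-1.921664))
       = 0.404336
Iteration 2:
  f(3.080000) = 11.571712
  f(0.404336) = -2.906055
  x_3 = 0.404336 - (-2.906055)×(0.404336 - 3.080000)/(-2.906055 - 11.571712)
       = 0.941410
Iteration 3:
  f(0.404336) = -2.906055
  f(0.941410) = -3.934745
  x_4 = 0.941410 - (-3.934745)×(0.941410 - 0.404336)/(-3.934745 - (-2.906055))
       = -1.112901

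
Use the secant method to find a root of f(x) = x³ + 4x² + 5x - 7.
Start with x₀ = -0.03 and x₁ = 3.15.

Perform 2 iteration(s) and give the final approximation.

f(x) = x³ + 4x² + 5x - 7
x₀ = -0.03, x₁ = 3.15

Secant formula: x_{n+1} = x_n - f(x_n)(x_n - x_{n-1})/(f(x_n) - f(x_{n-1}))

Iteration 1:
  f(-0.030000) = -7.146427
  f(3.150000) = 79.695875
  x_2 = 3.150000 - 79.695875×(3.150000 - (-0.030000))/(79.695875 - (-7.146427))
       = 0.231689
Iteration 2:
  f(3.150000) = 79.695875
  f(0.231689) = -5.614402
  x_3 = 0.231689 - (-5.614402)×(0.231689 - 3.150000)/(-5.614402 - 79.695875)
       = 0.423747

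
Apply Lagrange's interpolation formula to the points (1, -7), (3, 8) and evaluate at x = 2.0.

Lagrange interpolation formula:
P(x) = Σ yᵢ × Lᵢ(x)
where Lᵢ(x) = Π_{j≠i} (x - xⱼ)/(xᵢ - xⱼ)

L_0(2.0) = (2.0 - 3)/(1 - 3) = 0.500000
L_1(2.0) = (2.0 - 1)/(3 - 1) = 0.500000

P(2.0) = (-7)×L_0(2.0) + 8×L_1(2.0)
P(2.0) = 0.500000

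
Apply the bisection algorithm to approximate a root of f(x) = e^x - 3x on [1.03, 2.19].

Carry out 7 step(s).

f(x) = e^x - 3x
Initial interval: [1.03, 2.19]

Iteration 1:
  c_1 = (1.030000 + 2.190000)/2 = 1.610000
  f(c_1) = f(1.610000) = 0.172811
  f(a) × f(c) < 0, new interval: [1.030000, 1.610000]
Iteration 2:
  c_2 = (1.030000 + 1.610000)/2 = 1.320000
  f(c_2) = f(1.320000) = -0.216579
  f(a) × f(c) ≥ 0, new interval: [1.320000, 1.610000]
Iteration 3:
  c_3 = (1.320000 + 1.610000)/2 = 1.465000
  f(c_3) = f(1.465000) = -0.067457
  f(a) × f(c) ≥ 0, new interval: [1.465000, 1.610000]
Iteration 4:
  c_4 = (1.465000 + 1.610000)/2 = 1.537500
  f(c_4) = f(1.537500) = 0.040443
  f(a) × f(c) < 0, new interval: [1.465000, 1.537500]
Iteration 5:
  c_5 = (1.465000 + 1.537500)/2 = 1.501250
  f(c_5) = f(1.501250) = -0.016455
  f(a) × f(c) ≥ 0, new interval: [1.501250, 1.537500]
Iteration 6:
  c_6 = (1.501250 + 1.537500)/2 = 1.519375
  f(c_6) = f(1.519375) = 0.011243
  f(a) × f(c) < 0, new interval: [1.501250, 1.519375]
Iteration 7:
  c_7 = (1.501250 + 1.519375)/2 = 1.510312
  f(c_7) = f(1.510312) = -0.002792
  f(a) × f(c) ≥ 0, new interval: [1.510312, 1.519375]

After 7 iteration(s), the approximation is c_7 = 1.510312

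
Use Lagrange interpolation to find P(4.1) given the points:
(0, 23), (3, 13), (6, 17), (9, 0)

Lagrange interpolation formula:
P(x) = Σ yᵢ × Lᵢ(x)
where Lᵢ(x) = Π_{j≠i} (x - xⱼ)/(xᵢ - xⱼ)

L_0(4.1) = (4.1 - 3)/(0 - 3) × (4.1 - 6)/(0 - 6) × (4.1 - 9)/(0 - 9) = -0.063216
L_1(4.1) = (4.1 - 0)/(3 - 0) × (4.1 - 6)/(3 - 6) × (4.1 - 9)/(3 - 9) = 0.706870
L_2(4.1) = (4.1 - 0)/(6 - 0) × (4.1 - 3)/(6 - 3) × (4.1 - 9)/(6 - 9) = 0.409241
L_3(4.1) = (4.1 - 0)/(9 - 0) × (4.1 - 3)/(9 - 3) × (4.1 - 6)/(9 - 6) = -0.052895

P(4.1) = 23×L_0(4.1) + 13×L_1(4.1) + 17×L_2(4.1) + 0×L_3(4.1)
P(4.1) = 14.692438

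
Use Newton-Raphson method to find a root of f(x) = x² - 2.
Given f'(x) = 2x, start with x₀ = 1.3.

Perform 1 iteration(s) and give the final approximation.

f(x) = x² - 2
f'(x) = 2x
x₀ = 1.3

Newton-Raphson formula: x_{n+1} = x_n - f(x_n)/f'(x_n)

Iteration 1:
  f(1.300000) = -0.310000
  f'(1.300000) = 2.600000
  x_1 = 1.300000 - (-0.310000)/2.600000 = 1.419231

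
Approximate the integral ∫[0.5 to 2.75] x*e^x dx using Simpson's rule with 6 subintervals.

f(x) = x*e^x
a = 0.5, b = 2.75, n = 6
h = (b - a)/n = 0.375000

Simpson's rule: (h/3)[f(x₀) + 4f(x₁) + 2f(x₂) + ... + f(xₙ)]

x_0 = 0.5000, f(x_0) = 0.824361, coefficient = 1
x_1 = 0.8750, f(x_1) = 2.099016, coefficient = 4
x_2 = 1.2500, f(x_2) = 4.362929, coefficient = 2
x_3 = 1.6250, f(x_3) = 8.252431, coefficient = 4
x_4 = 2.0000, f(x_4) = 14.778112, coefficient = 2
x_5 = 2.3750, f(x_5) = 25.533656, coefficient = 4
x_6 = 2.7500, f(x_6) = 43.017238, coefficient = 1

I ≈ (0.375000/3) × 225.664093 = 28.208012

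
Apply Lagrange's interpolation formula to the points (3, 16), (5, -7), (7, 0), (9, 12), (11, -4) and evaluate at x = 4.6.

Lagrange interpolation formula:
P(x) = Σ yᵢ × Lᵢ(x)
where Lᵢ(x) = Π_{j≠i} (x - xⱼ)/(xᵢ - xⱼ)

L_0(4.6) = (4.6 - 5)/(3 - 5) × (4.6 - 7)/(3 - 7) × (4.6 - 9)/(3 - 9) × (4.6 - 11)/(3 - 11) = 0.070400
L_1(4.6) = (4.6 - 3)/(5 - 3) × (4.6 - 7)/(5 - 7) × (4.6 - 9)/(5 - 9) × (4.6 - 11)/(5 - 11) = 1.126400
L_2(4.6) = (4.6 - 3)/(7 - 3) × (4.6 - 5)/(7 - 5) × (4.6 - 9)/(7 - 9) × (4.6 - 11)/(7 - 11) = -0.281600
L_3(4.6) = (4.6 - 3)/(9 - 3) × (4.6 - 5)/(9 - 5) × (4.6 - 7)/(9 - 7) × (4.6 - 11)/(9 - 11) = 0.102400
L_4(4.6) = (4.6 - 3)/(11 - 3) × (4.6 - 5)/(11 - 5) × (4.6 - 7)/(11 - 7) × (4.6 - 9)/(11 - 9) = -0.017600

P(4.6) = 16×L_0(4.6) + (-7)×L_1(4.6) + 0×L_2(4.6) + 12×L_3(4.6) + (-4)×L_4(4.6)
P(4.6) = -5.459200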